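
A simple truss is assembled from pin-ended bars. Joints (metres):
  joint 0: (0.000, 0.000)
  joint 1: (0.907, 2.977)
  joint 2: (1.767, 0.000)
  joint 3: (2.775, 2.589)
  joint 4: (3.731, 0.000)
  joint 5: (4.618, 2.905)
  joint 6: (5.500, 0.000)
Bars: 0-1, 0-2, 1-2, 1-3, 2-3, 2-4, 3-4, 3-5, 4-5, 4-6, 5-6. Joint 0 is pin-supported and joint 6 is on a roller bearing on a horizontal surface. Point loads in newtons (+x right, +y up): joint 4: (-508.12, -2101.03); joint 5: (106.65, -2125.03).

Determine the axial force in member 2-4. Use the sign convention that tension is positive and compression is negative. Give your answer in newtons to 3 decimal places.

N=7 nodes, M=11 members, R=3 reactions → 2N=14, M+R=14
member 0 (0-1): L=3.1121, (cx,cy)=(0.2914,0.9566)
member 1 (0-2): L=1.7670, (cx,cy)=(1.0000,0.0000)
member 2 (1-2): L=3.0987, (cx,cy)=(0.2775,-0.9607)
member 3 (1-3): L=1.9079, (cx,cy)=(0.9791,-0.2034)
member 4 (2-3): L=2.7783, (cx,cy)=(0.3628,0.9319)
member 5 (2-4): L=1.9640, (cx,cy)=(1.0000,0.0000)
member 6 (3-4): L=2.7599, (cx,cy)=(0.3464,-0.9381)
member 7 (3-5): L=1.8699, (cx,cy)=(0.9856,0.1690)
member 8 (4-5): L=3.0374, (cx,cy)=(0.2920,0.9564)
member 9 (4-6): L=1.7690, (cx,cy)=(1.0000,0.0000)
member 10 (5-6): L=3.0359, (cx,cy)=(0.2905,-0.9569)
solve A·x = −loads:
  F[0-1] = -1003.7909 N (compression)
  F[0-2] = -108.9223 N (compression)
  F[1-2] = +1130.5649 N (tension)
  F[1-3] = -619.2579 N (compression)
  F[2-3] = -1165.5707 N (compression)
  F[2-4] = +627.7287 N (tension)
  F[3-4] = +785.7273 N (tension)
  F[3-5] = -1320.3602 N (compression)
  F[4-5] = +1426.1114 N (tension)
  F[4-6] = +991.5579 N (tension)
  F[5-6] = -3413.0534 N (compression)
  Rx@0 = +401.4700 N
  Ry@0 = +960.2146 N
  Ry@6 = +3265.8454 N

627.729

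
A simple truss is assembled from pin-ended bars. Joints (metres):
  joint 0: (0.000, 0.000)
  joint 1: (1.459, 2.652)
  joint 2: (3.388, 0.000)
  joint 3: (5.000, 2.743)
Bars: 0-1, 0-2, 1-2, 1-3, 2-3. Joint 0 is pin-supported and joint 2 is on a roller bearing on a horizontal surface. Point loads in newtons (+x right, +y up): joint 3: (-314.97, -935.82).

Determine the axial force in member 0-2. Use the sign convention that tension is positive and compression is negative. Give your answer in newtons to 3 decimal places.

-419.638

N=4 nodes, M=5 members, R=3 reactions → 2N=8, M+R=8
member 0 (0-1): L=3.0268, (cx,cy)=(0.4820,0.8762)
member 1 (0-2): L=3.3880, (cx,cy)=(1.0000,0.0000)
member 2 (1-2): L=3.2794, (cx,cy)=(0.5882,-0.8087)
member 3 (1-3): L=3.5422, (cx,cy)=(0.9997,0.0257)
member 4 (2-3): L=3.1816, (cx,cy)=(0.5067,0.8621)
solve A·x = −loads:
  F[0-1] = +217.1448 N (tension)
  F[0-2] = -419.6382 N (compression)
  F[1-2] = -227.6775 N (compression)
  F[1-3] = +238.6728 N (tension)
  F[2-3] = -1092.5685 N (compression)
  Rx@0 = +314.9700 N
  Ry@0 = -190.2536 N
  Ry@2 = +1126.0736 N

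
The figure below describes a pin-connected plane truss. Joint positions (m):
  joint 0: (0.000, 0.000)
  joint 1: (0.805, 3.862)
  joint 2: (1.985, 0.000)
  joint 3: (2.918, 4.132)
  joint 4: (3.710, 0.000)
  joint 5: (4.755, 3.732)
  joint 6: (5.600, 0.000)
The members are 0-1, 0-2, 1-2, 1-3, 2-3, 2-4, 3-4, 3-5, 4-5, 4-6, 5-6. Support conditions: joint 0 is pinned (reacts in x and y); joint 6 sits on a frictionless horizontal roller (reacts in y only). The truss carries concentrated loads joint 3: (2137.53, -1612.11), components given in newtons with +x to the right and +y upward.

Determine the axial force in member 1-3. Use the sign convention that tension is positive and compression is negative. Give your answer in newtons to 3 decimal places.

401.500

N=7 nodes, M=11 members, R=3 reactions → 2N=14, M+R=14
member 0 (0-1): L=3.9450, (cx,cy)=(0.2041,0.9790)
member 1 (0-2): L=1.9850, (cx,cy)=(1.0000,0.0000)
member 2 (1-2): L=4.0382, (cx,cy)=(0.2922,-0.9564)
member 3 (1-3): L=2.1302, (cx,cy)=(0.9919,0.1267)
member 4 (2-3): L=4.2360, (cx,cy)=(0.2203,0.9754)
member 5 (2-4): L=1.7250, (cx,cy)=(1.0000,0.0000)
member 6 (3-4): L=4.2072, (cx,cy)=(0.1882,-0.9821)
member 7 (3-5): L=1.8800, (cx,cy)=(0.9771,-0.2128)
member 8 (4-5): L=3.8755, (cx,cy)=(0.2696,0.9630)
member 9 (4-6): L=1.8900, (cx,cy)=(1.0000,0.0000)
member 10 (5-6): L=3.8265, (cx,cy)=(0.2208,-0.9753)
solve A·x = −loads:
  F[0-1] = +822.4103 N (tension)
  F[0-2] = +1969.7127 N (tension)
  F[1-2] = -788.6359 N (compression)
  F[1-3] = +401.4996 N (tension)
  F[2-3] = +773.2041 N (tension)
  F[2-4] = +1568.9676 N (tension)
  F[3-4] = -2205.4090 N (compression)
  F[3-5] = -1180.8401 N (compression)
  F[4-5] = +2249.2904 N (tension)
  F[4-6] = +547.3065 N (tension)
  F[5-6] = -2478.4025 N (compression)
  Rx@0 = -2137.5300 N
  Ry@0 = -805.1062 N
  Ry@6 = +2417.2162 N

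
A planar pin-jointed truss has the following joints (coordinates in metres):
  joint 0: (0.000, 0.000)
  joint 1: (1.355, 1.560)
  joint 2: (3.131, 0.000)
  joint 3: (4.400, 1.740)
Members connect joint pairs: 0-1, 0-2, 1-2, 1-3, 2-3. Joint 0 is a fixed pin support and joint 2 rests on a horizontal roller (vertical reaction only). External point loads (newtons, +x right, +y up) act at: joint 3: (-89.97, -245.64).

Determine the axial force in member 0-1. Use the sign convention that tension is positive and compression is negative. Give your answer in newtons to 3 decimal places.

65.644

N=4 nodes, M=5 members, R=3 reactions → 2N=8, M+R=8
member 0 (0-1): L=2.0663, (cx,cy)=(0.6558,0.7550)
member 1 (0-2): L=3.1310, (cx,cy)=(1.0000,0.0000)
member 2 (1-2): L=2.3638, (cx,cy)=(0.7513,-0.6599)
member 3 (1-3): L=3.0503, (cx,cy)=(0.9983,0.0590)
member 4 (2-3): L=2.1536, (cx,cy)=(0.5892,0.8080)
solve A·x = −loads:
  F[0-1] = +65.6437 N (tension)
  F[0-2] = -133.0165 N (compression)
  F[1-2] = -66.7483 N (compression)
  F[1-3] = +93.3583 N (tension)
  F[2-3] = -310.8465 N (compression)
  Rx@0 = +89.9700 N
  Ry@0 = -49.5590 N
  Ry@2 = +295.1990 N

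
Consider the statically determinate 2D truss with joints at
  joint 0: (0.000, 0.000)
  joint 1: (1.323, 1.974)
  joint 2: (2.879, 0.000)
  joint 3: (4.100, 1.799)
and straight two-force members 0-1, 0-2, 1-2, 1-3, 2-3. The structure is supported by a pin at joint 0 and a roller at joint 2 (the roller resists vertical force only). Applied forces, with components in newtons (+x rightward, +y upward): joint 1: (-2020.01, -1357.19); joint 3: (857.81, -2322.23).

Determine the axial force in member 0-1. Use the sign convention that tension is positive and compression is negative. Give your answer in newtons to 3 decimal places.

-719.468

N=4 nodes, M=5 members, R=3 reactions → 2N=8, M+R=8
member 0 (0-1): L=2.3763, (cx,cy)=(0.5567,0.8307)
member 1 (0-2): L=2.8790, (cx,cy)=(1.0000,0.0000)
member 2 (1-2): L=2.5135, (cx,cy)=(0.6191,-0.7854)
member 3 (1-3): L=2.7825, (cx,cy)=(0.9980,-0.0629)
member 4 (2-3): L=2.1742, (cx,cy)=(0.5616,0.8274)
solve A·x = −loads:
  F[0-1] = -719.4678 N (compression)
  F[0-2] = -761.6450 N (compression)
  F[1-2] = -1154.4215 N (compression)
  F[1-3] = +2338.7305 N (tension)
  F[2-3] = -2628.8153 N (compression)
  Rx@0 = +1162.2000 N
  Ry@0 = +597.6535 N
  Ry@2 = +3081.7665 N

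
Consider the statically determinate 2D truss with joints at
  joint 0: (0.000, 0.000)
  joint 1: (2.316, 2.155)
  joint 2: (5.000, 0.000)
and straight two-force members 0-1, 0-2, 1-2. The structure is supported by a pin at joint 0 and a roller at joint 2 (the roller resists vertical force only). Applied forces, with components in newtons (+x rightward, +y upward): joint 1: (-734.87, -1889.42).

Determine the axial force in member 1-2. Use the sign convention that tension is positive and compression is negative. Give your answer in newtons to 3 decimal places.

-891.985

N=3 nodes, M=3 members, R=3 reactions → 2N=6, M+R=6
member 0 (0-1): L=3.1635, (cx,cy)=(0.7321,0.6812)
member 1 (0-2): L=5.0000, (cx,cy)=(1.0000,0.0000)
member 2 (1-2): L=3.4421, (cx,cy)=(0.7798,-0.6261)
solve A·x = −loads:
  F[0-1] = -1953.8532 N (compression)
  F[0-2] = +695.5363 N (tension)
  F[1-2] = -891.9852 N (compression)
  Rx@0 = +734.8700 N
  Ry@0 = +1330.9696 N
  Ry@2 = +558.4504 N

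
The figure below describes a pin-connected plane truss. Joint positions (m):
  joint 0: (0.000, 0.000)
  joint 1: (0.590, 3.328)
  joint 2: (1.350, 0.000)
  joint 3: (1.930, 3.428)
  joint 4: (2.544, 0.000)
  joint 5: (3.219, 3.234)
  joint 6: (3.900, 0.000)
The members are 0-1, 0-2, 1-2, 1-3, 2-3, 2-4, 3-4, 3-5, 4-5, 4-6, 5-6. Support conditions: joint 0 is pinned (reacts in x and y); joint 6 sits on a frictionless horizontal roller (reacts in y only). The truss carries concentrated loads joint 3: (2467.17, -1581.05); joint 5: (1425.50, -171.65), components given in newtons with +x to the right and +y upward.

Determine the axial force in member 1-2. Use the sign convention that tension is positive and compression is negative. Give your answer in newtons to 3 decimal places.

N=7 nodes, M=11 members, R=3 reactions → 2N=14, M+R=14
member 0 (0-1): L=3.3799, (cx,cy)=(0.1746,0.9846)
member 1 (0-2): L=1.3500, (cx,cy)=(1.0000,0.0000)
member 2 (1-2): L=3.4137, (cx,cy)=(0.2226,-0.9749)
member 3 (1-3): L=1.3437, (cx,cy)=(0.9972,0.0744)
member 4 (2-3): L=3.4767, (cx,cy)=(0.1668,0.9860)
member 5 (2-4): L=1.1940, (cx,cy)=(1.0000,0.0000)
member 6 (3-4): L=3.4826, (cx,cy)=(0.1763,-0.9843)
member 7 (3-5): L=1.3035, (cx,cy)=(0.9889,-0.1488)
member 8 (4-5): L=3.3037, (cx,cy)=(0.2043,0.9789)
member 9 (4-6): L=1.3560, (cx,cy)=(1.0000,0.0000)
member 10 (5-6): L=3.3049, (cx,cy)=(0.2061,-0.9785)
solve A·x = −loads:
  F[0-1] = +2561.3686 N (tension)
  F[0-2] = +3445.5532 N (tension)
  F[1-2] = -2509.9681 N (compression)
  F[1-3] = +1008.7180 N (tension)
  F[2-3] = +2481.7507 N (tension)
  F[2-4] = +2472.7339 N (tension)
  F[3-4] = -4119.3132 N (compression)
  F[3-5] = -324.5833 N (compression)
  F[4-5] = +4142.1646 N (tension)
  F[4-6] = +900.1544 N (tension)
  F[5-6] = -4368.4891 N (compression)
  Rx@0 = -3892.6700 N
  Ry@0 = -2522.0420 N
  Ry@6 = +4274.7420 N

-2509.968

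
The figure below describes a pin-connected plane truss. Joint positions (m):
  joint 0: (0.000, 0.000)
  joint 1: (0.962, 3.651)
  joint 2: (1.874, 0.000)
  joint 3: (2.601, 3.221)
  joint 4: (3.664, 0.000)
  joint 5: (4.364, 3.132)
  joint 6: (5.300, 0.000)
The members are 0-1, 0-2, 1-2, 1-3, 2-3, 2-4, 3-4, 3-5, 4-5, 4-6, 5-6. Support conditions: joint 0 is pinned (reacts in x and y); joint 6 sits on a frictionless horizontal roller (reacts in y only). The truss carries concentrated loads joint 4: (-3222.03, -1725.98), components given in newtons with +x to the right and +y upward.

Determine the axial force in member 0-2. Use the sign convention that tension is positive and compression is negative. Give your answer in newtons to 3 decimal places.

N=7 nodes, M=11 members, R=3 reactions → 2N=14, M+R=14
member 0 (0-1): L=3.7756, (cx,cy)=(0.2548,0.9670)
member 1 (0-2): L=1.8740, (cx,cy)=(1.0000,0.0000)
member 2 (1-2): L=3.7632, (cx,cy)=(0.2423,-0.9702)
member 3 (1-3): L=1.6945, (cx,cy)=(0.9673,-0.2538)
member 4 (2-3): L=3.3020, (cx,cy)=(0.2202,0.9755)
member 5 (2-4): L=1.7900, (cx,cy)=(1.0000,0.0000)
member 6 (3-4): L=3.3919, (cx,cy)=(0.3134,-0.9496)
member 7 (3-5): L=1.7652, (cx,cy)=(0.9987,-0.0504)
member 8 (4-5): L=3.2093, (cx,cy)=(0.2181,0.9759)
member 9 (4-6): L=1.6360, (cx,cy)=(1.0000,0.0000)
member 10 (5-6): L=3.2689, (cx,cy)=(0.2863,-0.9581)
solve A·x = −loads:
  F[0-1] = -550.9583 N (compression)
  F[0-2] = -3081.6496 N (compression)
  F[1-2] = +628.2800 N (tension)
  F[1-3] = -302.5465 N (compression)
  F[2-3] = -624.8839 N (compression)
  F[2-4] = -2791.8078 N (compression)
  F[3-4] = +593.8014 N (tension)
  F[3-5] = -617.1021 N (compression)
  F[4-5] = +1190.7635 N (tension)
  F[4-6] = +356.5902 N (tension)
  F[5-6] = -1245.3500 N (compression)
  Rx@0 = +3222.0300 N
  Ry@0 = +532.7742 N
  Ry@6 = +1193.2058 N

-3081.650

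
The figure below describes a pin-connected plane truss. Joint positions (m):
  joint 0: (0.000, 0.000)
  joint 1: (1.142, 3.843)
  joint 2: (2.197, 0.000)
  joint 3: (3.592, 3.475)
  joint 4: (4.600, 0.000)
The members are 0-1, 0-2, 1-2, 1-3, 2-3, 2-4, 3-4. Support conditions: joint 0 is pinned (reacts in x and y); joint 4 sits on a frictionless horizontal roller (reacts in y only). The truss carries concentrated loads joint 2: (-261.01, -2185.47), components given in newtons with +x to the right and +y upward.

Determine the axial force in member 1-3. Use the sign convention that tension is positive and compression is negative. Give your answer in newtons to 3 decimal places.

-688.387

N=5 nodes, M=7 members, R=3 reactions → 2N=10, M+R=10
member 0 (0-1): L=4.0091, (cx,cy)=(0.2849,0.9586)
member 1 (0-2): L=2.1970, (cx,cy)=(1.0000,0.0000)
member 2 (1-2): L=3.9852, (cx,cy)=(0.2647,-0.9643)
member 3 (1-3): L=2.4775, (cx,cy)=(0.9889,-0.1485)
member 4 (2-3): L=3.7445, (cx,cy)=(0.3725,0.9280)
member 5 (2-4): L=2.4030, (cx,cy)=(1.0000,0.0000)
member 6 (3-4): L=3.6182, (cx,cy)=(0.2786,-0.9604)
solve A·x = −loads:
  F[0-1] = -1191.0126 N (compression)
  F[0-2] = +78.2530 N (tension)
  F[1-2] = +1289.9442 N (tension)
  F[1-3] = -688.3873 N (compression)
  F[2-3] = +1014.5821 N (tension)
  F[2-4] = +302.7769 N (tension)
  F[3-4] = -1086.8262 N (compression)
  Rx@0 = +261.0100 N
  Ry@0 = +1141.6705 N
  Ry@4 = +1043.7995 N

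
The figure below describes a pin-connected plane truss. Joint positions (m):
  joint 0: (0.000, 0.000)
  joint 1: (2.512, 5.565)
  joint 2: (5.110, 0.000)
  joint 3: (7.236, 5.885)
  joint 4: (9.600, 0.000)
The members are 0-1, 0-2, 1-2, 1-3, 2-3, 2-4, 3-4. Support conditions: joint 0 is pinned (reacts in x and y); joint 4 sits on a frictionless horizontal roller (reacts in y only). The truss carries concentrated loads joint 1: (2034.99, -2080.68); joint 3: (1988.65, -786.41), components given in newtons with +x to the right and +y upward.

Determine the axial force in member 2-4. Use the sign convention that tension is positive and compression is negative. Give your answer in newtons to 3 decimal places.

1420.386

N=5 nodes, M=7 members, R=3 reactions → 2N=10, M+R=10
member 0 (0-1): L=6.1057, (cx,cy)=(0.4114,0.9114)
member 1 (0-2): L=5.1100, (cx,cy)=(1.0000,0.0000)
member 2 (1-2): L=6.1416, (cx,cy)=(0.4230,-0.9061)
member 3 (1-3): L=4.7348, (cx,cy)=(0.9977,0.0676)
member 4 (2-3): L=6.2572, (cx,cy)=(0.3398,0.9405)
member 5 (2-4): L=4.4900, (cx,cy)=(1.0000,0.0000)
member 6 (3-4): L=6.3421, (cx,cy)=(0.3727,-0.9279)
solve A·x = −loads:
  F[0-1] = +733.8376 N (tension)
  F[0-2] = +3721.7246 N (tension)
  F[1-2] = -3066.9714 N (compression)
  F[1-3] = -436.6853 N (compression)
  F[2-3] = +2954.8294 N (tension)
  F[2-4] = +1420.3857 N (tension)
  F[3-4] = -3810.5630 N (compression)
  Rx@0 = -4023.6400 N
  Ry@0 = -668.8533 N
  Ry@4 = +3535.9433 N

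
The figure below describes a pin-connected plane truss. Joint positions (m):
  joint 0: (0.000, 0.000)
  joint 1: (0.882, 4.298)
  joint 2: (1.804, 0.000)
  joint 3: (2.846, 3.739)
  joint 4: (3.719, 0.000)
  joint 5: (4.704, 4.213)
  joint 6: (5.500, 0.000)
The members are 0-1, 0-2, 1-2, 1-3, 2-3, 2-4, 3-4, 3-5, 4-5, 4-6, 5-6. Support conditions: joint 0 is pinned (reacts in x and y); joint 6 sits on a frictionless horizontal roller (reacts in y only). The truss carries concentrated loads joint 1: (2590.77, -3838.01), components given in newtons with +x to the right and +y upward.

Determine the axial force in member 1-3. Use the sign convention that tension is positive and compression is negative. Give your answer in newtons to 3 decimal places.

-2513.927

N=7 nodes, M=11 members, R=3 reactions → 2N=14, M+R=14
member 0 (0-1): L=4.3876, (cx,cy)=(0.2010,0.9796)
member 1 (0-2): L=1.8040, (cx,cy)=(1.0000,0.0000)
member 2 (1-2): L=4.3958, (cx,cy)=(0.2097,-0.9778)
member 3 (1-3): L=2.0420, (cx,cy)=(0.9618,-0.2738)
member 4 (2-3): L=3.8815, (cx,cy)=(0.2685,0.9633)
member 5 (2-4): L=1.9150, (cx,cy)=(1.0000,0.0000)
member 6 (3-4): L=3.8396, (cx,cy)=(0.2274,-0.9738)
member 7 (3-5): L=1.9175, (cx,cy)=(0.9690,0.2472)
member 8 (4-5): L=4.3266, (cx,cy)=(0.2277,0.9737)
member 9 (4-6): L=1.7810, (cx,cy)=(1.0000,0.0000)
member 10 (5-6): L=4.2875, (cx,cy)=(0.1857,-0.9826)
solve A·x = −loads:
  F[0-1] = -1222.9279 N (compression)
  F[0-2] = +2836.6062 N (tension)
  F[1-2] = -1996.2619 N (compression)
  F[1-3] = -2513.9275 N (compression)
  F[2-3] = +2026.2348 N (tension)
  F[2-4] = +1873.9456 N (tension)
  F[3-4] = -3021.9746 N (compression)
  F[3-5] = -1224.8532 N (compression)
  F[4-5] = +3022.1857 N (tension)
  F[4-6] = +498.8077 N (tension)
  F[5-6] = -2686.7551 N (compression)
  Rx@0 = -2590.7700 N
  Ry@0 = +1197.9638 N
  Ry@6 = +2640.0462 N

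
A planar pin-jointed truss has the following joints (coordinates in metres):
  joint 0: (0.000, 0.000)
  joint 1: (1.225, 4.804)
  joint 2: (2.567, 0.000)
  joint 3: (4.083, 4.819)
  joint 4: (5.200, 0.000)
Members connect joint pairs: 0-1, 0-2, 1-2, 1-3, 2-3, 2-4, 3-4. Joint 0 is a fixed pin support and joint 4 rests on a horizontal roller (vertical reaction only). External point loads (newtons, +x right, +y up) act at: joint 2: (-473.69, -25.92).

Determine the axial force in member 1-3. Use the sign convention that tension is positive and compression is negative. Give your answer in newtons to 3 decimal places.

N=5 nodes, M=7 members, R=3 reactions → 2N=10, M+R=10
member 0 (0-1): L=4.9577, (cx,cy)=(0.2471,0.9690)
member 1 (0-2): L=2.5670, (cx,cy)=(1.0000,0.0000)
member 2 (1-2): L=4.9879, (cx,cy)=(0.2690,-0.9631)
member 3 (1-3): L=2.8580, (cx,cy)=(1.0000,0.0052)
member 4 (2-3): L=5.0518, (cx,cy)=(0.3001,0.9539)
member 5 (2-4): L=2.6330, (cx,cy)=(1.0000,0.0000)
member 6 (3-4): L=4.9468, (cx,cy)=(0.2258,-0.9742)
solve A·x = −loads:
  F[0-1] = -13.5445 N (compression)
  F[0-2] = -470.3433 N (compression)
  F[1-2] = +13.5888 N (tension)
  F[1-3] = -7.0029 N (compression)
  F[2-3] = +13.4523 N (tension)
  F[2-4] = +2.9659 N (tension)
  F[3-4] = -13.1347 N (compression)
  Rx@0 = +473.6900 N
  Ry@0 = +13.1245 N
  Ry@4 = +12.7955 N

-7.003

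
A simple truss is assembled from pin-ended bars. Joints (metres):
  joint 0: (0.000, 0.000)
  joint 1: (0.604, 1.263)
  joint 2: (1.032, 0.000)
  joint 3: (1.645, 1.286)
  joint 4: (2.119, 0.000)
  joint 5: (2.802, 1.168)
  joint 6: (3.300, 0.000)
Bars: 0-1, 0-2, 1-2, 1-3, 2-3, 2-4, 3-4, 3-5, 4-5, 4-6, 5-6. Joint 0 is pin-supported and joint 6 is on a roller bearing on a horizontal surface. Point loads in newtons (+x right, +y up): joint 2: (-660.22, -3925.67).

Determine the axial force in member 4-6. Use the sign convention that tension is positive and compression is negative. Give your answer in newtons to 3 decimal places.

N=7 nodes, M=11 members, R=3 reactions → 2N=14, M+R=14
member 0 (0-1): L=1.4000, (cx,cy)=(0.4314,0.9021)
member 1 (0-2): L=1.0320, (cx,cy)=(1.0000,0.0000)
member 2 (1-2): L=1.3335, (cx,cy)=(0.3209,-0.9471)
member 3 (1-3): L=1.0413, (cx,cy)=(0.9998,0.0221)
member 4 (2-3): L=1.4246, (cx,cy)=(0.4303,0.9027)
member 5 (2-4): L=1.0870, (cx,cy)=(1.0000,0.0000)
member 6 (3-4): L=1.3706, (cx,cy)=(0.3458,-0.9383)
member 7 (3-5): L=1.1630, (cx,cy)=(0.9948,-0.1015)
member 8 (4-5): L=1.3530, (cx,cy)=(0.5048,0.8632)
member 9 (4-6): L=1.1810, (cx,cy)=(1.0000,0.0000)
member 10 (5-6): L=1.2697, (cx,cy)=(0.3922,-0.9199)
solve A·x = −loads:
  F[0-1] = -2990.6523 N (compression)
  F[0-2] = +630.0378 N (tension)
  F[1-2] = +2797.6658 N (tension)
  F[1-3] = -2188.6973 N (compression)
  F[2-3] = +1413.5607 N (tension)
  F[2-4] = +1579.9254 N (tension)
  F[3-4] = -1181.0688 N (compression)
  F[3-5] = -1177.5406 N (compression)
  F[4-5] = +1283.7519 N (tension)
  F[4-6] = +523.4390 N (tension)
  F[5-6] = -1334.5964 N (compression)
  Rx@0 = +660.2200 N
  Ry@0 = +2698.0059 N
  Ry@6 = +1227.6641 N

523.439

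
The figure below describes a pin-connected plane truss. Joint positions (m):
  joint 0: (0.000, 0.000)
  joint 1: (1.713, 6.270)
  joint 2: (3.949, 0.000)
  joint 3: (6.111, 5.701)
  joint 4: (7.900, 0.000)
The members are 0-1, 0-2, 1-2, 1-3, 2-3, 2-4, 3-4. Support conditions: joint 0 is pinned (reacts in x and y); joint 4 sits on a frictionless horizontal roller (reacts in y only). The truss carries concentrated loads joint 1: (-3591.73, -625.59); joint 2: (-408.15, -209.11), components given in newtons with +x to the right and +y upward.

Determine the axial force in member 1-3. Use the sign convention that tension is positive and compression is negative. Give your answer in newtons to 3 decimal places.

1738.913

N=5 nodes, M=7 members, R=3 reactions → 2N=10, M+R=10
member 0 (0-1): L=6.4998, (cx,cy)=(0.2635,0.9646)
member 1 (0-2): L=3.9490, (cx,cy)=(1.0000,0.0000)
member 2 (1-2): L=6.6568, (cx,cy)=(0.3359,-0.9419)
member 3 (1-3): L=4.4347, (cx,cy)=(0.9917,-0.1283)
member 4 (2-3): L=6.0972, (cx,cy)=(0.3546,0.9350)
member 5 (2-4): L=3.9510, (cx,cy)=(1.0000,0.0000)
member 6 (3-4): L=5.9751, (cx,cy)=(0.2994,-0.9541)
solve A·x = −loads:
  F[0-1] = -3571.4354 N (compression)
  F[0-2] = -3058.6390 N (compression)
  F[1-2] = +2756.6326 N (tension)
  F[1-3] = +1738.9131 N (tension)
  F[2-3] = -2553.2633 N (compression)
  F[2-4] = -819.1784 N (compression)
  F[3-4] = +2735.9865 N (tension)
  Rx@0 = +3999.8800 N
  Ry@0 = +3445.1729 N
  Ry@4 = -2610.4729 N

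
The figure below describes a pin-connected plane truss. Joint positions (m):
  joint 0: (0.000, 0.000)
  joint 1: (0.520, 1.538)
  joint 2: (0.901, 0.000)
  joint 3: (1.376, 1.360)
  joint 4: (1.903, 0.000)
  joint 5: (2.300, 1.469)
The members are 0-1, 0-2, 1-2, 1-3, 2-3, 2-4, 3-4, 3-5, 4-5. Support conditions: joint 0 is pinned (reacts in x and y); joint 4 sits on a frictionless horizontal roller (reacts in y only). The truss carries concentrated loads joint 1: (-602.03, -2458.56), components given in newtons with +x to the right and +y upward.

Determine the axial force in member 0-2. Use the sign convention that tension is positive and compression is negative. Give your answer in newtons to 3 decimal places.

N=6 nodes, M=9 members, R=3 reactions → 2N=12, M+R=12
member 0 (0-1): L=1.6235, (cx,cy)=(0.3203,0.9473)
member 1 (0-2): L=0.9010, (cx,cy)=(1.0000,0.0000)
member 2 (1-2): L=1.5845, (cx,cy)=(0.2405,-0.9707)
member 3 (1-3): L=0.8743, (cx,cy)=(0.9791,-0.2036)
member 4 (2-3): L=1.4406, (cx,cy)=(0.3297,0.9441)
member 5 (2-4): L=1.0020, (cx,cy)=(1.0000,0.0000)
member 6 (3-4): L=1.4585, (cx,cy)=(0.3613,-0.9324)
member 7 (3-5): L=0.9304, (cx,cy)=(0.9931,0.1172)
member 8 (4-5): L=1.5217, (cx,cy)=(0.2609,0.9654)
solve A·x = −loads:
  F[0-1] = -2399.7298 N (compression)
  F[0-2] = +166.5797 N (tension)
  F[1-2] = -163.5893 N (compression)
  F[1-3] = -129.9656 N (compression)
  F[2-3] = +168.1960 N (tension)
  F[2-4] = +71.7840 N (tension)
  F[3-4] = -198.6710 N (compression)
  F[3-5] = -0.0000 N (tension)
  F[4-5] = -0.0000 N (tension)
  Rx@0 = +602.0300 N
  Ry@0 = +2273.3109 N
  Ry@4 = +185.2491 N

166.580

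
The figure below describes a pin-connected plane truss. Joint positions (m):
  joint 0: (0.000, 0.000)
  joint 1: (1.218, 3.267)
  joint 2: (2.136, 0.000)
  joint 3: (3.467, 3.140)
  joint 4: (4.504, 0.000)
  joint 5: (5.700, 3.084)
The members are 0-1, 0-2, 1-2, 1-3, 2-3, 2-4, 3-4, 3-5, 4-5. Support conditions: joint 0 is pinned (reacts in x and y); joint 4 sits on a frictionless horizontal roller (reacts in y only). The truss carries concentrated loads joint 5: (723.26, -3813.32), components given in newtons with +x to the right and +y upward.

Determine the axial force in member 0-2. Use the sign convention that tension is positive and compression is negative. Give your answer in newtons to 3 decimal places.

161.112

N=6 nodes, M=9 members, R=3 reactions → 2N=12, M+R=12
member 0 (0-1): L=3.4867, (cx,cy)=(0.3493,0.9370)
member 1 (0-2): L=2.1360, (cx,cy)=(1.0000,0.0000)
member 2 (1-2): L=3.3935, (cx,cy)=(0.2705,-0.9627)
member 3 (1-3): L=2.2526, (cx,cy)=(0.9984,-0.0564)
member 4 (2-3): L=3.4104, (cx,cy)=(0.3903,0.9207)
member 5 (2-4): L=2.3680, (cx,cy)=(1.0000,0.0000)
member 6 (3-4): L=3.3068, (cx,cy)=(0.3136,-0.9496)
member 7 (3-5): L=2.2337, (cx,cy)=(0.9997,-0.0251)
member 8 (4-5): L=3.3078, (cx,cy)=(0.3616,0.9323)
solve A·x = −loads:
  F[0-1] = +1609.2110 N (tension)
  F[0-2] = +161.1123 N (tension)
  F[1-2] = -1624.9832 N (compression)
  F[1-3] = +1003.3262 N (tension)
  F[2-3] = +1699.1387 N (tension)
  F[2-4] = -941.5952 N (compression)
  F[3-4] = -1645.5287 N (compression)
  F[3-5] = +2181.5715 N (tension)
  F[4-5] = -4031.3706 N (compression)
  Rx@0 = -723.2600 N
  Ry@0 = -1507.8296 N
  Ry@4 = +5321.1496 N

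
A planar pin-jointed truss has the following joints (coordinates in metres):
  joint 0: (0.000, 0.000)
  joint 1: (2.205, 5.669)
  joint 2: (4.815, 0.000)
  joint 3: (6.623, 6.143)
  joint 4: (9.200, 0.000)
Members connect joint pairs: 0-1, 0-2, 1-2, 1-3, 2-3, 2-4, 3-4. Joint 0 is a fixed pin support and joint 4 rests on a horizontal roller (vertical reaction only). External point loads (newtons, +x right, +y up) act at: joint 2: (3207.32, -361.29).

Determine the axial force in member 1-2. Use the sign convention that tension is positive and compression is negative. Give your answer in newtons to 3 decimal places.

173.114

N=5 nodes, M=7 members, R=3 reactions → 2N=10, M+R=10
member 0 (0-1): L=6.0827, (cx,cy)=(0.3625,0.9320)
member 1 (0-2): L=4.8150, (cx,cy)=(1.0000,0.0000)
member 2 (1-2): L=6.2410, (cx,cy)=(0.4182,-0.9084)
member 3 (1-3): L=4.4434, (cx,cy)=(0.9943,0.1067)
member 4 (2-3): L=6.4035, (cx,cy)=(0.2823,0.9593)
member 5 (2-4): L=4.3850, (cx,cy)=(1.0000,0.0000)
member 6 (3-4): L=6.6616, (cx,cy)=(0.3868,-0.9221)
solve A·x = −loads:
  F[0-1] = -184.7692 N (compression)
  F[0-2] = +3274.2992 N (tension)
  F[1-2] = +173.1137 N (tension)
  F[1-3] = -140.1760 N (compression)
  F[2-3] = +212.6955 N (tension)
  F[2-4] = +79.3228 N (tension)
  F[3-4] = -205.0523 N (compression)
  Rx@0 = -3207.3200 N
  Ry@0 = +172.2018 N
  Ry@4 = +189.0882 N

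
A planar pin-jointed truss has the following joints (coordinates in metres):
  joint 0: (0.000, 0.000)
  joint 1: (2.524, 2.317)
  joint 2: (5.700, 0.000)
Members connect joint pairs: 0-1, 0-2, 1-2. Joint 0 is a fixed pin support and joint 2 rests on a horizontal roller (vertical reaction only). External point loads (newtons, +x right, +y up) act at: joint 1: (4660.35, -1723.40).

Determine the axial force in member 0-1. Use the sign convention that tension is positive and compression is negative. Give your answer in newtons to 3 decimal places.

N=3 nodes, M=3 members, R=3 reactions → 2N=6, M+R=6
member 0 (0-1): L=3.4262, (cx,cy)=(0.7367,0.6763)
member 1 (0-2): L=5.7000, (cx,cy)=(1.0000,0.0000)
member 2 (1-2): L=3.9313, (cx,cy)=(0.8079,-0.5894)
solve A·x = −loads:
  F[0-1] = +1381.3245 N (tension)
  F[0-2] = +3642.7706 N (tension)
  F[1-2] = -4509.1259 N (compression)
  Rx@0 = -4660.3500 N
  Ry@0 = -934.1250 N
  Ry@2 = +2657.5250 N

1381.325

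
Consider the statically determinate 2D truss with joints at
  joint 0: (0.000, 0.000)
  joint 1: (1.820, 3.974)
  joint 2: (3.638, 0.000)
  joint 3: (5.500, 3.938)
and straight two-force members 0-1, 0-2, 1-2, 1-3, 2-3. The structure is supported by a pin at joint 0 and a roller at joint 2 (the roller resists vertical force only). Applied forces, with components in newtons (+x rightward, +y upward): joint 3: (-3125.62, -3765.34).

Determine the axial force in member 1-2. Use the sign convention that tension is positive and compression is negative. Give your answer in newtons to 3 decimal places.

1615.742

N=4 nodes, M=5 members, R=3 reactions → 2N=8, M+R=8
member 0 (0-1): L=4.3709, (cx,cy)=(0.4164,0.9092)
member 1 (0-2): L=3.6380, (cx,cy)=(1.0000,0.0000)
member 2 (1-2): L=4.3701, (cx,cy)=(0.4160,-0.9094)
member 3 (1-3): L=3.6802, (cx,cy)=(1.0000,-0.0098)
member 4 (2-3): L=4.3560, (cx,cy)=(0.4275,0.9040)
solve A·x = −loads:
  F[0-1] = -1601.6415 N (compression)
  F[0-2] = -2458.7175 N (compression)
  F[1-2] = +1615.7418 N (tension)
  F[1-3] = -1339.1289 N (compression)
  F[2-3] = -4179.5197 N (compression)
  Rx@0 = +3125.6200 N
  Ry@0 = +1456.1925 N
  Ry@2 = +2309.1475 N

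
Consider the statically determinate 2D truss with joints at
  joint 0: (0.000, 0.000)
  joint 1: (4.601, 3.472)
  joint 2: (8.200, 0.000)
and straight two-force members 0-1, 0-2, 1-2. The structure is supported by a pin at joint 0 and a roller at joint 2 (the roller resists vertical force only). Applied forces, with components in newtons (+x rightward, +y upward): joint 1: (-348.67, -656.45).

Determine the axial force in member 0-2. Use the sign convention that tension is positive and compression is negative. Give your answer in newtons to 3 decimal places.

N=3 nodes, M=3 members, R=3 reactions → 2N=6, M+R=6
member 0 (0-1): L=5.7640, (cx,cy)=(0.7982,0.6024)
member 1 (0-2): L=8.2000, (cx,cy)=(1.0000,0.0000)
member 2 (1-2): L=5.0008, (cx,cy)=(0.7197,-0.6943)
solve A·x = −loads:
  F[0-1] = -723.4075 N (compression)
  F[0-2] = +228.7734 N (tension)
  F[1-2] = -317.8773 N (compression)
  Rx@0 = +348.6700 N
  Ry@0 = +435.7495 N
  Ry@2 = +220.7005 N

228.773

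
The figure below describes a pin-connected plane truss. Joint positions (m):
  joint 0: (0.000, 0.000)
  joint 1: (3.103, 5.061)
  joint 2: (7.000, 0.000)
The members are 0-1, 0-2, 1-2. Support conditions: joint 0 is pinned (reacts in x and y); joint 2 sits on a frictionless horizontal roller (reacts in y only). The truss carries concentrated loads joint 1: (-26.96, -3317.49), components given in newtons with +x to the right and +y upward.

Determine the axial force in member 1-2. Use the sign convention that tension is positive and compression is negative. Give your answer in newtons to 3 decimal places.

-1831.445

N=3 nodes, M=3 members, R=3 reactions → 2N=6, M+R=6
member 0 (0-1): L=5.9365, (cx,cy)=(0.5227,0.8525)
member 1 (0-2): L=7.0000, (cx,cy)=(1.0000,0.0000)
member 2 (1-2): L=6.3875, (cx,cy)=(0.6101,-0.7923)
solve A·x = −loads:
  F[0-1] = -2189.2607 N (compression)
  F[0-2] = +1117.3586 N (tension)
  F[1-2] = -1831.4455 N (compression)
  Rx@0 = +26.9600 N
  Ry@0 = +1866.3862 N
  Ry@2 = +1451.1038 N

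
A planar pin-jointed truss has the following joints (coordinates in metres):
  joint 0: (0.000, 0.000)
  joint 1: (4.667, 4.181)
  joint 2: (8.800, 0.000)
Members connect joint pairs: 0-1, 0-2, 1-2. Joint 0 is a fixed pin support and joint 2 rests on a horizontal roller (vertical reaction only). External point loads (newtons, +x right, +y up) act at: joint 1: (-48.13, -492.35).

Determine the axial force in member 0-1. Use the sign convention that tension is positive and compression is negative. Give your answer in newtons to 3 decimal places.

N=3 nodes, M=3 members, R=3 reactions → 2N=6, M+R=6
member 0 (0-1): L=6.2659, (cx,cy)=(0.7448,0.6673)
member 1 (0-2): L=8.8000, (cx,cy)=(1.0000,0.0000)
member 2 (1-2): L=5.8790, (cx,cy)=(0.7030,-0.7112)
solve A·x = −loads:
  F[0-1] = -380.8162 N (compression)
  F[0-2] = +235.5109 N (tension)
  F[1-2] = -335.0024 N (compression)
  Rx@0 = +48.1300 N
  Ry@0 = +254.1039 N
  Ry@2 = +238.2461 N

-380.816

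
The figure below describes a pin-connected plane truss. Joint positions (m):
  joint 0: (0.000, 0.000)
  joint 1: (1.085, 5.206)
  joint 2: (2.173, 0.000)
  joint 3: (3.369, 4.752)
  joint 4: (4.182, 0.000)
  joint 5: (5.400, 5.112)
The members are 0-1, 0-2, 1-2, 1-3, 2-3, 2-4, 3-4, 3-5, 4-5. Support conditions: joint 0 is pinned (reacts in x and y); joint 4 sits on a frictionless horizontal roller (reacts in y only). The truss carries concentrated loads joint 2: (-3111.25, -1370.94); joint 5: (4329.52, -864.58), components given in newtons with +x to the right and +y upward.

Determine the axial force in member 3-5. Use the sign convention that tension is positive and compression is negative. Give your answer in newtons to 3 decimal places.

4809.327

N=6 nodes, M=9 members, R=3 reactions → 2N=12, M+R=12
member 0 (0-1): L=5.3179, (cx,cy)=(0.2040,0.9790)
member 1 (0-2): L=2.1730, (cx,cy)=(1.0000,0.0000)
member 2 (1-2): L=5.3185, (cx,cy)=(0.2046,-0.9789)
member 3 (1-3): L=2.3287, (cx,cy)=(0.9808,-0.1950)
member 4 (2-3): L=4.9002, (cx,cy)=(0.2441,0.9698)
member 5 (2-4): L=2.0090, (cx,cy)=(1.0000,0.0000)
member 6 (3-4): L=4.8210, (cx,cy)=(0.1686,-0.9857)
member 7 (3-5): L=2.0627, (cx,cy)=(0.9847,0.1745)
member 8 (4-5): L=5.2551, (cx,cy)=(0.2318,0.9728)
solve A·x = −loads:
  F[0-1] = +4990.5210 N (tension)
  F[0-2] = +200.0573 N (tension)
  F[1-2] = -5423.1502 N (compression)
  F[1-3] = +2169.2514 N (tension)
  F[2-3] = +6887.7051 N (tension)
  F[2-4] = +520.7988 N (tension)
  F[3-4] = -5495.8113 N (compression)
  F[3-5] = +4809.3268 N (tension)
  F[4-5] = -1751.6602 N (compression)
  Rx@0 = -1218.2700 N
  Ry@0 = -4885.5443 N
  Ry@4 = +7121.0643 N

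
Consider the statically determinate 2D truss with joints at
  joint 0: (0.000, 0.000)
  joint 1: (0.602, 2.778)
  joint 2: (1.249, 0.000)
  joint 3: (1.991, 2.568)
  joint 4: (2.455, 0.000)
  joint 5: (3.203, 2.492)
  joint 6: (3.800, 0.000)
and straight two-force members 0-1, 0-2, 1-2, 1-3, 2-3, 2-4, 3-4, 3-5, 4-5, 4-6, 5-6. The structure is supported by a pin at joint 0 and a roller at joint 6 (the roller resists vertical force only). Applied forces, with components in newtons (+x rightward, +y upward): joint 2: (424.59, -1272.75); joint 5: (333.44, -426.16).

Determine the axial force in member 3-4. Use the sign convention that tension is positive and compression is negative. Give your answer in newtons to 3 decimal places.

N=7 nodes, M=11 members, R=3 reactions → 2N=14, M+R=14
member 0 (0-1): L=2.8425, (cx,cy)=(0.2118,0.9773)
member 1 (0-2): L=1.2490, (cx,cy)=(1.0000,0.0000)
member 2 (1-2): L=2.8523, (cx,cy)=(0.2268,-0.9739)
member 3 (1-3): L=1.4048, (cx,cy)=(0.9888,-0.1495)
member 4 (2-3): L=2.6730, (cx,cy)=(0.2776,0.9607)
member 5 (2-4): L=1.2060, (cx,cy)=(1.0000,0.0000)
member 6 (3-4): L=2.6096, (cx,cy)=(0.1778,-0.9841)
member 7 (3-5): L=1.2144, (cx,cy)=(0.9980,-0.0626)
member 8 (4-5): L=2.6018, (cx,cy)=(0.2875,0.9578)
member 9 (4-6): L=1.3450, (cx,cy)=(1.0000,0.0000)
member 10 (5-6): L=2.5625, (cx,cy)=(0.2330,-0.9725)
solve A·x = −loads:
  F[0-1] = -719.0129 N (compression)
  F[0-2] = +910.3075 N (tension)
  F[1-2] = +772.3438 N (tension)
  F[1-3] = -331.1902 N (compression)
  F[2-3] = +541.8315 N (tension)
  F[2-4] = +510.5041 N (tension)
  F[3-4] = -574.5042 N (compression)
  F[3-5] = -75.0608 N (compression)
  F[4-5] = +590.2685 N (tension)
  F[4-6] = +238.6580 N (tension)
  F[5-6] = -1024.3957 N (compression)
  Rx@0 = -758.0300 N
  Ry@0 = +702.7027 N
  Ry@6 = +996.2073 N

-574.504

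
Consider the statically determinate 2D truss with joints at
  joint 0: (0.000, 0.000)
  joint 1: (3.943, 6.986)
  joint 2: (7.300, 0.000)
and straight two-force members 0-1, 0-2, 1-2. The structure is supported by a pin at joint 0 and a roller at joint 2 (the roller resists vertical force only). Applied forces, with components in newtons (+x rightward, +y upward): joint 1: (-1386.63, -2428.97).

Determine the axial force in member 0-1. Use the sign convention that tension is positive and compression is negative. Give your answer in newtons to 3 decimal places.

-2806.391

N=3 nodes, M=3 members, R=3 reactions → 2N=6, M+R=6
member 0 (0-1): L=8.0219, (cx,cy)=(0.4915,0.8709)
member 1 (0-2): L=7.3000, (cx,cy)=(1.0000,0.0000)
member 2 (1-2): L=7.7507, (cx,cy)=(0.4331,-0.9013)
solve A·x = −loads:
  F[0-1] = -2806.3905 N (compression)
  F[0-2] = -7.2125 N (compression)
  F[1-2] = +16.6524 N (tension)
  Rx@0 = +1386.6300 N
  Ry@0 = +2443.9794 N
  Ry@2 = -15.0094 N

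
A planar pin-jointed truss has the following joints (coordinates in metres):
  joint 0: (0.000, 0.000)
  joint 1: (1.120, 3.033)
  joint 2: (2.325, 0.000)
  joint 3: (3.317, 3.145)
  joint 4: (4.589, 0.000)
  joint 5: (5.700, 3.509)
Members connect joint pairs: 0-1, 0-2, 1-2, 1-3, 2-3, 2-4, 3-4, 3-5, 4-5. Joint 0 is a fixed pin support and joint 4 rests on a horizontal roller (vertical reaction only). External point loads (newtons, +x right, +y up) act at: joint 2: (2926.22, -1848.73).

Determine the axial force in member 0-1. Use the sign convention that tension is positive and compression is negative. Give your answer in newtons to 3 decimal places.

-972.277

N=6 nodes, M=9 members, R=3 reactions → 2N=12, M+R=12
member 0 (0-1): L=3.2332, (cx,cy)=(0.3464,0.9381)
member 1 (0-2): L=2.3250, (cx,cy)=(1.0000,0.0000)
member 2 (1-2): L=3.2636, (cx,cy)=(0.3692,-0.9293)
member 3 (1-3): L=2.1999, (cx,cy)=(0.9987,0.0509)
member 4 (2-3): L=3.2977, (cx,cy)=(0.3008,0.9537)
member 5 (2-4): L=2.2640, (cx,cy)=(1.0000,0.0000)
member 6 (3-4): L=3.3925, (cx,cy)=(0.3749,-0.9270)
member 7 (3-5): L=2.4106, (cx,cy)=(0.9885,0.1510)
member 8 (4-5): L=3.6807, (cx,cy)=(0.3018,0.9534)
solve A·x = −loads:
  F[0-1] = -972.2771 N (compression)
  F[0-2] = +3263.0242 N (tension)
  F[1-2] = +943.8333 N (tension)
  F[1-3] = -686.1797 N (compression)
  F[2-3] = +1018.7735 N (tension)
  F[2-4] = +378.8304 N (tension)
  F[3-4] = -1010.3613 N (compression)
  F[3-5] = -0.0000 N (compression)
  F[4-5] = +0.0000 N (tension)
  Rx@0 = -2926.2200 N
  Ry@0 = +912.0777 N
  Ry@4 = +936.6523 N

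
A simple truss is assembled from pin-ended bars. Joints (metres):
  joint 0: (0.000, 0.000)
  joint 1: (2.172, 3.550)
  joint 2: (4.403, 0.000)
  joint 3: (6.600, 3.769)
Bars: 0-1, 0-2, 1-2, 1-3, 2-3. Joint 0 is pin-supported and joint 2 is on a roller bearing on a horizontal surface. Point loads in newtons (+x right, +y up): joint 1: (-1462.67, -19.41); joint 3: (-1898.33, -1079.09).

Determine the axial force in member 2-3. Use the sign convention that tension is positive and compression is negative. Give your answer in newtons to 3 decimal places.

-1174.216

N=4 nodes, M=5 members, R=3 reactions → 2N=8, M+R=8
member 0 (0-1): L=4.1617, (cx,cy)=(0.5219,0.8530)
member 1 (0-2): L=4.4030, (cx,cy)=(1.0000,0.0000)
member 2 (1-2): L=4.1928, (cx,cy)=(0.5321,-0.8467)
member 3 (1-3): L=4.4334, (cx,cy)=(0.9988,0.0494)
member 4 (2-3): L=4.3626, (cx,cy)=(0.5036,0.8639)
solve A·x = −loads:
  F[0-1] = -2667.8302 N (compression)
  F[0-2] = -1968.6673 N (compression)
  F[1-2] = +2588.4913 N (tension)
  F[1-3] = -1308.5920 N (compression)
  F[2-3] = -1174.2163 N (compression)
  Rx@0 = +3361.0000 N
  Ry@0 = +2275.6819 N
  Ry@2 = -1177.1819 N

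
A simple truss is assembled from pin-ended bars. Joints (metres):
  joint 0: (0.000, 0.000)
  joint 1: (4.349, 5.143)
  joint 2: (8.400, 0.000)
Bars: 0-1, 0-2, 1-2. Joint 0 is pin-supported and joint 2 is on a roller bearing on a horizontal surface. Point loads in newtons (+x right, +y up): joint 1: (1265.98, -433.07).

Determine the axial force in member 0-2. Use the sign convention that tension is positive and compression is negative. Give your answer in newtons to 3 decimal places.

787.143

N=3 nodes, M=3 members, R=3 reactions → 2N=6, M+R=6
member 0 (0-1): L=6.7353, (cx,cy)=(0.6457,0.7636)
member 1 (0-2): L=8.4000, (cx,cy)=(1.0000,0.0000)
member 2 (1-2): L=6.5468, (cx,cy)=(0.6188,-0.7856)
solve A·x = −loads:
  F[0-1] = +741.5746 N (tension)
  F[0-2] = +787.1434 N (tension)
  F[1-2] = -1272.1051 N (compression)
  Rx@0 = -1265.9800 N
  Ry@0 = -566.2582 N
  Ry@2 = +999.3282 N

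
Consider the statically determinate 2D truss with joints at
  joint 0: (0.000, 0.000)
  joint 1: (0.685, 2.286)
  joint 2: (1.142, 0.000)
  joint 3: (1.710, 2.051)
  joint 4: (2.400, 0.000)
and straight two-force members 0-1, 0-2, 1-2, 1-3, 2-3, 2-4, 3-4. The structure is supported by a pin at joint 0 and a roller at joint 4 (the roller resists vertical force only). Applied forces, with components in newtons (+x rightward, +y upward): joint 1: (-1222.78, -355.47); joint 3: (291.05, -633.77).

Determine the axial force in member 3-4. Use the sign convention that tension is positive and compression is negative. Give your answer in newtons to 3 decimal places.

N=5 nodes, M=7 members, R=3 reactions → 2N=10, M+R=10
member 0 (0-1): L=2.3864, (cx,cy)=(0.2870,0.9579)
member 1 (0-2): L=1.1420, (cx,cy)=(1.0000,0.0000)
member 2 (1-2): L=2.3312, (cx,cy)=(0.1960,-0.9806)
member 3 (1-3): L=1.0516, (cx,cy)=(0.9747,-0.2235)
member 4 (2-3): L=2.1282, (cx,cy)=(0.2669,0.9637)
member 5 (2-4): L=1.2580, (cx,cy)=(1.0000,0.0000)
member 6 (3-4): L=2.1640, (cx,cy)=(0.3189,-0.9478)
solve A·x = −loads:
  F[0-1] = -1411.5953 N (compression)
  F[0-2] = -526.5452 N (compression)
  F[1-2] = +864.9304 N (tension)
  F[1-3] = +664.8534 N (tension)
  F[2-3] = -880.0718 N (compression)
  F[2-4] = -122.1052 N (compression)
  F[3-4] = +382.9422 N (tension)
  Rx@0 = +931.7300 N
  Ry@0 = +1352.1933 N
  Ry@4 = -362.9533 N

382.942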